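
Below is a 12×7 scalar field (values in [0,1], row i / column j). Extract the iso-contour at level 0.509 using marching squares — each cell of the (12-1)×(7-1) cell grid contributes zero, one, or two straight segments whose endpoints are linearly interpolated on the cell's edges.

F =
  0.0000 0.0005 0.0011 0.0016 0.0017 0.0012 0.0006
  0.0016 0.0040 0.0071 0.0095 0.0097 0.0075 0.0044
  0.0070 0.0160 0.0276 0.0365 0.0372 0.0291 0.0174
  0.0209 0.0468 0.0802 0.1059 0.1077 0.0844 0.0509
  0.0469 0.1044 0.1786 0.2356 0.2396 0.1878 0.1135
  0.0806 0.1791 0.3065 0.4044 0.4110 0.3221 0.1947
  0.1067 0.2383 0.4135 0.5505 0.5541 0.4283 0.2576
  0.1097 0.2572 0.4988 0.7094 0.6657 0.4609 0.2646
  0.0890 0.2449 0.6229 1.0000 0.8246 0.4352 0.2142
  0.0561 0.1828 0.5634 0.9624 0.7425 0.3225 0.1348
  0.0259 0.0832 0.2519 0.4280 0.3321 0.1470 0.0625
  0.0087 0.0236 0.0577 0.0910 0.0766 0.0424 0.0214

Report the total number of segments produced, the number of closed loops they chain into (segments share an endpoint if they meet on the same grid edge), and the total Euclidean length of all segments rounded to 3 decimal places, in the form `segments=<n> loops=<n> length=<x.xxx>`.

cell (5,2): code 0100 → (5.716,3.000)–(6.000,2.697)
cell (5,3): code 1100 → (5.685,4.000)–(5.716,3.000)
cell (5,4): code 1000 → (6.000,4.359)–(5.685,4.000)
cell (6,2): code 0110 → (6.000,2.697)–(7.000,2.048)
cell (6,4): code 1001 → (7.000,4.765)–(6.000,4.359)
cell (7,1): code 0100 → (7.082,2.000)–(8.000,1.699)
cell (7,2): code 1110 → (7.000,2.048)–(7.082,2.000)
cell (7,4): code 1001 → (8.000,4.810)–(7.000,4.765)
cell (8,1): code 0110 → (8.000,1.699)–(9.000,1.857)
cell (8,4): code 1001 → (9.000,4.556)–(8.000,4.810)
cell (9,1): code 0010 → (9.000,1.857)–(9.175,2.000)
cell (9,2): code 0011 → (9.175,2.000)–(9.848,3.000)
cell (9,3): code 0011 → (9.848,3.000)–(9.569,4.000)
cell (9,4): code 0001 → (9.569,4.000)–(9.000,4.556)
total: 14 segments, chained into 1 closed loop(s), length Σ = 11.536628

segments=14 loops=1 length=11.537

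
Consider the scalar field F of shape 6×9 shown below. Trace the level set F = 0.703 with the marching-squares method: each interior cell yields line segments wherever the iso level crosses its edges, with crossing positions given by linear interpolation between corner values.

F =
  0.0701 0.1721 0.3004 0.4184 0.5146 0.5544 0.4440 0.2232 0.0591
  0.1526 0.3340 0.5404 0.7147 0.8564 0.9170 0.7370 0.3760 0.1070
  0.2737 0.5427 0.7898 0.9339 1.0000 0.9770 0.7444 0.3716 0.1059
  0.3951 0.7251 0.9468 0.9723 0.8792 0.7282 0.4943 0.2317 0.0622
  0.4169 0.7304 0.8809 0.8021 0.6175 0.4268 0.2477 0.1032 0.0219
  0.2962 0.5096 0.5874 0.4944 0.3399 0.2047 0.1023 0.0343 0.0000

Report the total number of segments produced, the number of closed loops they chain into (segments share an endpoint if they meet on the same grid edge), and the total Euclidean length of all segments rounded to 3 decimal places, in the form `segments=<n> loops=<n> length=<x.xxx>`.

segments=20 loops=1 length=14.501

cell (0,2): code 0100 → (0.961,3.000)–(1.000,2.933)
cell (0,3): code 1100 → (0.551,4.000)–(0.961,3.000)
cell (0,4): code 1100 → (0.410,5.000)–(0.551,4.000)
cell (0,5): code 1100 → (0.884,6.000)–(0.410,5.000)
cell (0,6): code 1000 → (1.000,6.094)–(0.884,6.000)
cell (1,1): code 0100 → (1.652,2.000)–(2.000,1.649)
cell (1,2): code 1110 → (1.000,2.933)–(1.652,2.000)
cell (1,6): code 1001 → (2.000,6.111)–(1.000,6.094)
cell (2,0): code 0100 → (2.879,1.000)–(3.000,0.933)
cell (2,1): code 1110 → (2.000,1.649)–(2.879,1.000)
cell (2,5): code 1011 → (3.000,5.108)–(2.166,6.000)
cell (2,6): code 0001 → (2.166,6.000)–(2.000,6.111)
cell (3,0): code 0110 → (3.000,0.933)–(4.000,0.913)
cell (3,3): code 1011 → (4.000,3.537)–(3.673,4.000)
cell (3,4): code 0011 → (3.673,4.000)–(3.084,5.000)
cell (3,5): code 0001 → (3.084,5.000)–(3.000,5.108)
cell (4,0): code 0010 → (4.000,0.913)–(4.124,1.000)
cell (4,1): code 0011 → (4.124,1.000)–(4.606,2.000)
cell (4,2): code 0011 → (4.606,2.000)–(4.322,3.000)
cell (4,3): code 0001 → (4.322,3.000)–(4.000,3.537)
total: 20 segments, chained into 1 closed loop(s), length Σ = 14.500837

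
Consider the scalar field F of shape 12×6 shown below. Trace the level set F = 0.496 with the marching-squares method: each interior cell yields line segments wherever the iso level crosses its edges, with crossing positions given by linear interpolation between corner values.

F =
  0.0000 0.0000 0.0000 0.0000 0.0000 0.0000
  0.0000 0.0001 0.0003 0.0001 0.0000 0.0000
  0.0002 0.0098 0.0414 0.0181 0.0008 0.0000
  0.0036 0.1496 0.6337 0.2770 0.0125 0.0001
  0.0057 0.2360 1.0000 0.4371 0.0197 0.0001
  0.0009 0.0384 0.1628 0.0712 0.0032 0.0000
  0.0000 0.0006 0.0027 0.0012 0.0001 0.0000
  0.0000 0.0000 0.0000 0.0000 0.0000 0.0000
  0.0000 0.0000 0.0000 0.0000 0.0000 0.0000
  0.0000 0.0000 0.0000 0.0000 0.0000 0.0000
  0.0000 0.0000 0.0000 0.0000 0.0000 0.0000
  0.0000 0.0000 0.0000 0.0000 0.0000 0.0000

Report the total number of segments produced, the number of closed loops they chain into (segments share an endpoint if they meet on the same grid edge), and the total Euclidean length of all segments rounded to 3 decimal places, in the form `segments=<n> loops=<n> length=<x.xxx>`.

cell (2,1): code 0100 → (2.768,2.000)–(3.000,1.716)
cell (2,2): code 1000 → (3.000,2.386)–(2.768,2.000)
cell (3,1): code 0110 → (3.000,1.716)–(4.000,1.340)
cell (3,2): code 1001 → (4.000,2.895)–(3.000,2.386)
cell (4,1): code 0010 → (4.000,1.340)–(4.602,2.000)
cell (4,2): code 0001 → (4.602,2.000)–(4.000,2.895)
total: 6 segments, chained into 1 closed loop(s), length Σ = 4.980336

segments=6 loops=1 length=4.980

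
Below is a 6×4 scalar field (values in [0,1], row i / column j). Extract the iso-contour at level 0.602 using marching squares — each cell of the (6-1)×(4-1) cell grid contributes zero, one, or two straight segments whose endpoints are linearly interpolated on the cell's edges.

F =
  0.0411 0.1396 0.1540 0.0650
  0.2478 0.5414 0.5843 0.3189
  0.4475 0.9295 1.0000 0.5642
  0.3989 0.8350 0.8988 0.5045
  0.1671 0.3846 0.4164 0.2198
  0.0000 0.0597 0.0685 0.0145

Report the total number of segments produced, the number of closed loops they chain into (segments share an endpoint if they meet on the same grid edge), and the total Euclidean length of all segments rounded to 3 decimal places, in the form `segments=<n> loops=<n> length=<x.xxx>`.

cell (1,0): code 0100 → (1.156,1.000)–(2.000,0.321)
cell (1,1): code 1100 → (1.043,2.000)–(1.156,1.000)
cell (1,2): code 1000 → (2.000,2.913)–(1.043,2.000)
cell (2,0): code 0110 → (2.000,0.321)–(3.000,0.466)
cell (2,2): code 1001 → (3.000,2.753)–(2.000,2.913)
cell (3,0): code 0010 → (3.000,0.466)–(3.517,1.000)
cell (3,1): code 0011 → (3.517,1.000)–(3.615,2.000)
cell (3,2): code 0001 → (3.615,2.000)–(3.000,2.753)
total: 8 segments, chained into 1 closed loop(s), length Σ = 8.156915

segments=8 loops=1 length=8.157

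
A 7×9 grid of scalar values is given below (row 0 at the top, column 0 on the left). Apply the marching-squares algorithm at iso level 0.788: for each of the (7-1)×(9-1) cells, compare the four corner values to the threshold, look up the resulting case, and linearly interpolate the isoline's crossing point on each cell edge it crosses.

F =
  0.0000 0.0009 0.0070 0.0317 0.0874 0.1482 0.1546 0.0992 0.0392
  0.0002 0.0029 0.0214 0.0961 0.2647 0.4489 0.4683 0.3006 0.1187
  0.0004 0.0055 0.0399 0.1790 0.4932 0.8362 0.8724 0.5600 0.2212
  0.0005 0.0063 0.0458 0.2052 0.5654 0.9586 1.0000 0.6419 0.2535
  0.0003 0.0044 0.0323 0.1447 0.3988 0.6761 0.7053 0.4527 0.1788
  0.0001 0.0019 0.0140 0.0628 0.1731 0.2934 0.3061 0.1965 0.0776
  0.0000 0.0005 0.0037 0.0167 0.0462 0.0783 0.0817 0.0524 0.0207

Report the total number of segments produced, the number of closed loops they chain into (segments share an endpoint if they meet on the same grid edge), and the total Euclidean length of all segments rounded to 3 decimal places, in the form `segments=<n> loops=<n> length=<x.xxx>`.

cell (1,4): code 0100 → (1.876,5.000)–(2.000,4.859)
cell (1,5): code 1100 → (1.791,6.000)–(1.876,5.000)
cell (1,6): code 1000 → (2.000,6.270)–(1.791,6.000)
cell (2,4): code 0110 → (2.000,4.859)–(3.000,4.566)
cell (2,6): code 1001 → (3.000,6.592)–(2.000,6.270)
cell (3,4): code 0010 → (3.000,4.566)–(3.604,5.000)
cell (3,5): code 0011 → (3.604,5.000)–(3.719,6.000)
cell (3,6): code 0001 → (3.719,6.000)–(3.000,6.592)
total: 8 segments, chained into 1 closed loop(s), length Σ = 6.307306

segments=8 loops=1 length=6.307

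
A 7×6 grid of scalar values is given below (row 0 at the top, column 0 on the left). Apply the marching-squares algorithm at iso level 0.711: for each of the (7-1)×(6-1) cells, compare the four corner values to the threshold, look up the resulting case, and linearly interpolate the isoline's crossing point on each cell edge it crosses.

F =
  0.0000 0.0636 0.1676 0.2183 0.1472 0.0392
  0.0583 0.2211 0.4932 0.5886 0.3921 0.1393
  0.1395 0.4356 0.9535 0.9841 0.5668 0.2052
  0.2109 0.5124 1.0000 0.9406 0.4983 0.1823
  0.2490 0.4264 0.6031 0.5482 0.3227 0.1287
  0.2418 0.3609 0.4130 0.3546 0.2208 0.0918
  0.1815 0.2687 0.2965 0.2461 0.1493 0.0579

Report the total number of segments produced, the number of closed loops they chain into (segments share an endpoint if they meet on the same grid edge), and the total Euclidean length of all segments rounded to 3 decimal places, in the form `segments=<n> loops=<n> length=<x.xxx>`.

segments=8 loops=1 length=7.418

cell (1,1): code 0100 → (1.473,2.000)–(2.000,1.532)
cell (1,2): code 1100 → (1.309,3.000)–(1.473,2.000)
cell (1,3): code 1000 → (2.000,3.654)–(1.309,3.000)
cell (2,1): code 0110 → (2.000,1.532)–(3.000,1.407)
cell (2,3): code 1001 → (3.000,3.519)–(2.000,3.654)
cell (3,1): code 0010 → (3.000,1.407)–(3.728,2.000)
cell (3,2): code 0011 → (3.728,2.000)–(3.585,3.000)
cell (3,3): code 0001 → (3.585,3.000)–(3.000,3.519)
total: 8 segments, chained into 1 closed loop(s), length Σ = 7.417601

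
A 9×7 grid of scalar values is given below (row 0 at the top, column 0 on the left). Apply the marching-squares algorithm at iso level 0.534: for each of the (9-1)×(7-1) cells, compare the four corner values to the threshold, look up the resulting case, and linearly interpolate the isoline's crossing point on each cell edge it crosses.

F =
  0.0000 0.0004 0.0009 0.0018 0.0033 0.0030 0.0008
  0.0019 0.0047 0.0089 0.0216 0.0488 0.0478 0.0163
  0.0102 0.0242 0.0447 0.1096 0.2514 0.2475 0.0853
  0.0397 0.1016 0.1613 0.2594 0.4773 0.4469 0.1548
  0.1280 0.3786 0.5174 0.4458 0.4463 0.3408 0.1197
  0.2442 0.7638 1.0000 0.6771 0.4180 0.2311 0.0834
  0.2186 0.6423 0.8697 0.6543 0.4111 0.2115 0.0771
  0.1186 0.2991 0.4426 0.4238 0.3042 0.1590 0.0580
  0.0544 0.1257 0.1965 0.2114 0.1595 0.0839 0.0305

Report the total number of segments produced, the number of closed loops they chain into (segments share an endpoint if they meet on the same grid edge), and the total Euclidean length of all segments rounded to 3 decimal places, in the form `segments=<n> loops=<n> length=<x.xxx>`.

cell (4,0): code 0100 → (4.403,1.000)–(5.000,0.558)
cell (4,1): code 1100 → (4.034,2.000)–(4.403,1.000)
cell (4,2): code 1100 → (4.381,3.000)–(4.034,2.000)
cell (4,3): code 1000 → (5.000,3.552)–(4.381,3.000)
cell (5,0): code 0110 → (5.000,0.558)–(6.000,0.744)
cell (5,3): code 1001 → (6.000,3.495)–(5.000,3.552)
cell (6,0): code 0010 → (6.000,0.744)–(6.316,1.000)
cell (6,1): code 0011 → (6.316,1.000)–(6.786,2.000)
cell (6,2): code 0011 → (6.786,2.000)–(6.522,3.000)
cell (6,3): code 0001 → (6.522,3.000)–(6.000,3.495)
total: 10 segments, chained into 1 closed loop(s), length Σ = 8.979865

segments=10 loops=1 length=8.980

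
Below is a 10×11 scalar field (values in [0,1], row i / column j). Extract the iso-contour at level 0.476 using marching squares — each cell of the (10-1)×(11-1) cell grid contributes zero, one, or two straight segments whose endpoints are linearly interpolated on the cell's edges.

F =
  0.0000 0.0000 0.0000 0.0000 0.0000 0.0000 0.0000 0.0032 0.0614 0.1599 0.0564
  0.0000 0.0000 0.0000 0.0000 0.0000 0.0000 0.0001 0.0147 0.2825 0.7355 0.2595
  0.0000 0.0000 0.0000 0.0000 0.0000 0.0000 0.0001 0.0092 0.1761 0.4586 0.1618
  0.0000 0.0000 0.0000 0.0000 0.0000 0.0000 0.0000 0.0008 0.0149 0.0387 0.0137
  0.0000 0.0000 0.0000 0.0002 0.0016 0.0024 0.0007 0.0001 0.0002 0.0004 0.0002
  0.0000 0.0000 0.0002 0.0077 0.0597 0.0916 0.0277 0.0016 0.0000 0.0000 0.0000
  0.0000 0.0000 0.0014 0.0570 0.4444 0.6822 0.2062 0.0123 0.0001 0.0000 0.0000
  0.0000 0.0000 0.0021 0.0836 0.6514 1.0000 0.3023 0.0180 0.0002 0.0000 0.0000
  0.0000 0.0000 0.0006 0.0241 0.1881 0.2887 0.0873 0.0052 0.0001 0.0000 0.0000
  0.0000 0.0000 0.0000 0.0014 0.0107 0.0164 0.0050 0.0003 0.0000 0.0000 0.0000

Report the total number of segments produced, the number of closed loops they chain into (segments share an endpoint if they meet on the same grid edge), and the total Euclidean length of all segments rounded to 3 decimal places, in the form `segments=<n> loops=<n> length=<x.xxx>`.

cell (0,8): code 0100 → (0.549,9.000)–(1.000,8.427)
cell (0,9): code 1000 → (1.000,9.545)–(0.549,9.000)
cell (1,8): code 0010 → (1.000,8.427)–(1.937,9.000)
cell (1,9): code 0001 → (1.937,9.000)–(1.000,9.545)
cell (5,4): code 0100 → (5.651,5.000)–(6.000,4.133)
cell (5,5): code 1000 → (6.000,5.433)–(5.651,5.000)
cell (6,3): code 0100 → (6.153,4.000)–(7.000,3.691)
cell (6,4): code 1110 → (6.000,4.133)–(6.153,4.000)
cell (6,5): code 1001 → (7.000,5.751)–(6.000,5.433)
cell (7,3): code 0010 → (7.000,3.691)–(7.379,4.000)
cell (7,4): code 0011 → (7.379,4.000)–(7.737,5.000)
cell (7,5): code 0001 → (7.737,5.000)–(7.000,5.751)
total: 12 segments, chained into 2 closed loop(s), length Σ = 9.866535

segments=12 loops=2 length=9.867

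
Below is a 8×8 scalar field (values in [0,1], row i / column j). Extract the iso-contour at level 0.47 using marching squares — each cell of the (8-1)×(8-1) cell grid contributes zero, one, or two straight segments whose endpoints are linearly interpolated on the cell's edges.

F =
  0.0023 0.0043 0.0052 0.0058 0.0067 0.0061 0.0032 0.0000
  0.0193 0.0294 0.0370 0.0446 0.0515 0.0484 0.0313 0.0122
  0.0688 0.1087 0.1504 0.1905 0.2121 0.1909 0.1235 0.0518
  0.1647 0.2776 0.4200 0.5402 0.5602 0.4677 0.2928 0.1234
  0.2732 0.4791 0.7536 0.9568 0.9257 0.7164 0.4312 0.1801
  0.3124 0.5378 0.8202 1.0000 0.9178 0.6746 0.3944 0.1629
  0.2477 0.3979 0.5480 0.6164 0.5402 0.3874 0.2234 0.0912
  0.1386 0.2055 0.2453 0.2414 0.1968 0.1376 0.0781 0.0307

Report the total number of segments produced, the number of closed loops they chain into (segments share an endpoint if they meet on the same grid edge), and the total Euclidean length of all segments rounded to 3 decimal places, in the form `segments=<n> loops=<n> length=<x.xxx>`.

cell (2,2): code 0100 → (2.799,3.000)–(3.000,2.416)
cell (2,3): code 1100 → (2.741,4.000)–(2.799,3.000)
cell (2,4): code 1000 → (3.000,4.975)–(2.741,4.000)
cell (3,0): code 0100 → (3.955,1.000)–(4.000,0.956)
cell (3,1): code 1100 → (3.150,2.000)–(3.955,1.000)
cell (3,2): code 1110 → (3.000,2.416)–(3.150,2.000)
cell (3,4): code 1101 → (3.009,5.000)–(3.000,4.975)
cell (3,5): code 1000 → (4.000,5.864)–(3.009,5.000)
cell (4,0): code 0110 → (4.000,0.956)–(5.000,0.699)
cell (4,5): code 1001 → (5.000,5.730)–(4.000,5.864)
cell (5,0): code 0010 → (5.000,0.699)–(5.485,1.000)
cell (5,1): code 0111 → (5.485,1.000)–(6.000,1.480)
cell (5,4): code 1011 → (6.000,4.459)–(5.712,5.000)
cell (5,5): code 0001 → (5.712,5.000)–(5.000,5.730)
cell (6,1): code 0010 → (6.000,1.480)–(6.258,2.000)
cell (6,2): code 0011 → (6.258,2.000)–(6.390,3.000)
cell (6,3): code 0011 → (6.390,3.000)–(6.204,4.000)
cell (6,4): code 0001 → (6.204,4.000)–(6.000,4.459)
total: 18 segments, chained into 1 closed loop(s), length Σ = 13.815851

segments=18 loops=1 length=13.816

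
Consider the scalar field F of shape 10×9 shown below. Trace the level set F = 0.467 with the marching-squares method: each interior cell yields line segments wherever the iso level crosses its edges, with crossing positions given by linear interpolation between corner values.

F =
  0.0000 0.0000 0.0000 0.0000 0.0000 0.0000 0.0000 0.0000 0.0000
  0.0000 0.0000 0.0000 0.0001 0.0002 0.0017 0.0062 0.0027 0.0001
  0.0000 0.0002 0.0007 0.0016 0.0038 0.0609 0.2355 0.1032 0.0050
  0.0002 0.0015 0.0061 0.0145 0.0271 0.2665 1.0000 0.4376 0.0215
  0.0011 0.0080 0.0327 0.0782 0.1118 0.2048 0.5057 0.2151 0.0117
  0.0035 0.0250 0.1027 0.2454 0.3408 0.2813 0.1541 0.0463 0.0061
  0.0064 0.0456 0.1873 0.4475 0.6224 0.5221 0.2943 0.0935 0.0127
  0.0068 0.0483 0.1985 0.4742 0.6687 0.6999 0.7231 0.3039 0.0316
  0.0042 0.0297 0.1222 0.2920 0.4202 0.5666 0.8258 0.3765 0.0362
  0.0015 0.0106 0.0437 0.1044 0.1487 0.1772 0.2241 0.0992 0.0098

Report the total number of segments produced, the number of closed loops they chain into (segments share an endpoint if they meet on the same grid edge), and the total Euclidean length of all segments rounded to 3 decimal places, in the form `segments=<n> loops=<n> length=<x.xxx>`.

cell (2,5): code 0100 → (2.303,6.000)–(3.000,5.273)
cell (2,6): code 1000 → (3.000,6.948)–(2.303,6.000)
cell (3,5): code 0110 → (3.000,5.273)–(4.000,5.871)
cell (3,6): code 1001 → (4.000,6.133)–(3.000,6.948)
cell (4,5): code 0010 → (4.000,5.871)–(4.110,6.000)
cell (4,6): code 0001 → (4.110,6.000)–(4.000,6.133)
cell (5,3): code 0100 → (5.448,4.000)–(6.000,3.111)
cell (5,4): code 1100 → (5.771,5.000)–(5.448,4.000)
cell (5,5): code 1000 → (6.000,5.242)–(5.771,5.000)
cell (6,2): code 0100 → (6.730,3.000)–(7.000,2.974)
cell (6,3): code 1110 → (6.000,3.111)–(6.730,3.000)
cell (6,5): code 1101 → (6.403,6.000)–(6.000,5.242)
cell (6,6): code 1000 → (7.000,6.611)–(6.403,6.000)
cell (7,2): code 0010 → (7.000,2.974)–(7.040,3.000)
cell (7,3): code 0011 → (7.040,3.000)–(7.812,4.000)
cell (7,4): code 0111 → (7.812,4.000)–(8.000,4.320)
cell (7,6): code 1001 → (8.000,6.799)–(7.000,6.611)
cell (8,4): code 0010 → (8.000,4.320)–(8.256,5.000)
cell (8,5): code 0011 → (8.256,5.000)–(8.596,6.000)
cell (8,6): code 0001 → (8.596,6.000)–(8.000,6.799)
total: 20 segments, chained into 2 closed loop(s), length Σ = 15.612012

segments=20 loops=2 length=15.612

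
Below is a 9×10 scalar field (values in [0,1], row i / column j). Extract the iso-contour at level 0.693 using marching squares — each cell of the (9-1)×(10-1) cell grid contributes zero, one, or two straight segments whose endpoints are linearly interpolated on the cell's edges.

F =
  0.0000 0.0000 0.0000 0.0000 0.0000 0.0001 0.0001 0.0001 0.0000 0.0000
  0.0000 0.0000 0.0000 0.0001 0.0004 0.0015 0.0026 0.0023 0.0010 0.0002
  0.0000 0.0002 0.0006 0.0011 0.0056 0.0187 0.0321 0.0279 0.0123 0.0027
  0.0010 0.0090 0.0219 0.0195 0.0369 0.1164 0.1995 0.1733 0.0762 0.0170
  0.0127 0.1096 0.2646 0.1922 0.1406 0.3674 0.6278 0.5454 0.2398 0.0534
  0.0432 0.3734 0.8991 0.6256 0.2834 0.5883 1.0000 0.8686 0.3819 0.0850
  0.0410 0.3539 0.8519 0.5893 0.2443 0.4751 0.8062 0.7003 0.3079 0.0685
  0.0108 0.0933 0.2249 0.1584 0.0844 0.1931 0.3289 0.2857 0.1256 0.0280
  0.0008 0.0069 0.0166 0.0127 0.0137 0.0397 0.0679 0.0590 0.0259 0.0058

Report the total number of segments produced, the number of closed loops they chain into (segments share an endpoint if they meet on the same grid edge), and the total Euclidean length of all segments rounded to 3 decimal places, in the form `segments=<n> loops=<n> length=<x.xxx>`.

segments=14 loops=2 length=10.811

cell (4,1): code 0100 → (4.675,2.000)–(5.000,1.608)
cell (4,2): code 1000 → (5.000,2.754)–(4.675,2.000)
cell (4,5): code 0100 → (4.175,6.000)–(5.000,5.254)
cell (4,6): code 1100 → (4.457,7.000)–(4.175,6.000)
cell (4,7): code 1000 → (5.000,7.361)–(4.457,7.000)
cell (5,1): code 0110 → (5.000,1.608)–(6.000,1.681)
cell (5,2): code 1001 → (6.000,2.605)–(5.000,2.754)
cell (5,5): code 0110 → (5.000,5.254)–(6.000,5.658)
cell (5,7): code 1001 → (6.000,7.019)–(5.000,7.361)
cell (6,1): code 0010 → (6.000,1.681)–(6.253,2.000)
cell (6,2): code 0001 → (6.253,2.000)–(6.000,2.605)
cell (6,5): code 0010 → (6.000,5.658)–(6.237,6.000)
cell (6,6): code 0011 → (6.237,6.000)–(6.018,7.000)
cell (6,7): code 0001 → (6.018,7.000)–(6.000,7.019)
total: 14 segments, chained into 2 closed loop(s), length Σ = 10.810754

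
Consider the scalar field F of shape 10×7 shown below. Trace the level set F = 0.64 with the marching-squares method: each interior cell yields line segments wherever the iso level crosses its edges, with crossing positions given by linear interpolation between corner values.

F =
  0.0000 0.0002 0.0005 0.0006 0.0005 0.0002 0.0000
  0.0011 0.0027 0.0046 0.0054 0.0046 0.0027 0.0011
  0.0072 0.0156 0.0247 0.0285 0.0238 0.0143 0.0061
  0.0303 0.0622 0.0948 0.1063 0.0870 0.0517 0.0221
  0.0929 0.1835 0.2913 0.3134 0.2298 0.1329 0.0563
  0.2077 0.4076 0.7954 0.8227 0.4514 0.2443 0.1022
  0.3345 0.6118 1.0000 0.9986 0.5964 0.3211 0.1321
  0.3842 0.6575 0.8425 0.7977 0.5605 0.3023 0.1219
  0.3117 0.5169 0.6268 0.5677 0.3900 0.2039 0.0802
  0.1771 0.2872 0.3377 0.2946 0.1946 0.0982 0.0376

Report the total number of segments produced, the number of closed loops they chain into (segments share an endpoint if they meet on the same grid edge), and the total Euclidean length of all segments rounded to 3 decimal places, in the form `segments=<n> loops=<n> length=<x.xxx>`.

cell (4,1): code 0100 → (4.692,2.000)–(5.000,1.599)
cell (4,2): code 1100 → (4.641,3.000)–(4.692,2.000)
cell (4,3): code 1000 → (5.000,3.492)–(4.641,3.000)
cell (5,1): code 0110 → (5.000,1.599)–(6.000,1.073)
cell (5,3): code 1001 → (6.000,3.892)–(5.000,3.492)
cell (6,0): code 0100 → (6.617,1.000)–(7.000,0.936)
cell (6,1): code 1110 → (6.000,1.073)–(6.617,1.000)
cell (6,3): code 1001 → (7.000,3.665)–(6.000,3.892)
cell (7,0): code 0010 → (7.000,0.936)–(7.124,1.000)
cell (7,1): code 0011 → (7.124,1.000)–(7.939,2.000)
cell (7,2): code 0011 → (7.939,2.000)–(7.686,3.000)
cell (7,3): code 0001 → (7.686,3.000)–(7.000,3.665)
total: 12 segments, chained into 1 closed loop(s), length Σ = 9.774014

segments=12 loops=1 length=9.774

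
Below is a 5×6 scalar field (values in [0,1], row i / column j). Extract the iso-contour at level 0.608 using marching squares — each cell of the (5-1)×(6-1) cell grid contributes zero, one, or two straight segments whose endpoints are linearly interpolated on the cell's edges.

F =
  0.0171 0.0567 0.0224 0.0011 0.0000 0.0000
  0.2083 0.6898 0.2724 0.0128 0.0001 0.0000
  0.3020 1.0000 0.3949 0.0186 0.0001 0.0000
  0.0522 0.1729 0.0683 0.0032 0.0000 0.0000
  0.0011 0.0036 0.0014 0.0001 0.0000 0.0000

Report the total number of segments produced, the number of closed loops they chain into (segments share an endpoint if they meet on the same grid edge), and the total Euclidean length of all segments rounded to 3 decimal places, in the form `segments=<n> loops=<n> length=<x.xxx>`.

cell (0,0): code 0100 → (0.871,1.000)–(1.000,0.830)
cell (0,1): code 1000 → (1.000,1.196)–(0.871,1.000)
cell (1,0): code 0110 → (1.000,0.830)–(2.000,0.438)
cell (1,1): code 1001 → (2.000,1.648)–(1.000,1.196)
cell (2,0): code 0010 → (2.000,0.438)–(2.474,1.000)
cell (2,1): code 0001 → (2.474,1.000)–(2.000,1.648)
total: 6 segments, chained into 1 closed loop(s), length Σ = 4.157051

segments=6 loops=1 length=4.157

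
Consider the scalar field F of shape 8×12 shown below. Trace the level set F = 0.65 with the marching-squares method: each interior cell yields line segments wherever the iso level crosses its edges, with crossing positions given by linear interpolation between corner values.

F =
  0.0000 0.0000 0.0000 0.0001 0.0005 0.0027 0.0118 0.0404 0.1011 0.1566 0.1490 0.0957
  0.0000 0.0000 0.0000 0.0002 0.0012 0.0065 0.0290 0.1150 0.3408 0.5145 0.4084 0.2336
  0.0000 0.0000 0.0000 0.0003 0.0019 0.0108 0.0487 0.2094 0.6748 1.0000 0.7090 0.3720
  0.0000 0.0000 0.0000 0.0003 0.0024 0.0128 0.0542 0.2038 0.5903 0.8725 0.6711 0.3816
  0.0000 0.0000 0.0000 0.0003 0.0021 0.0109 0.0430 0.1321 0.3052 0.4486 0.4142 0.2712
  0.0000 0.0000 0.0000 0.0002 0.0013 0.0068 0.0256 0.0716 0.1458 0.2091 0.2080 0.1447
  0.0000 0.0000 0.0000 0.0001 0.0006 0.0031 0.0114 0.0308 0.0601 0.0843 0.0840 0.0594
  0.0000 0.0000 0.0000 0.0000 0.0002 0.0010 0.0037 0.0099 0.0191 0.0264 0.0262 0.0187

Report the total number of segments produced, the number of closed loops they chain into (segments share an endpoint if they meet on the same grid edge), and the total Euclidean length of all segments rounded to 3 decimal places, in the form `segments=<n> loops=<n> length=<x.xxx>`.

cell (1,7): code 0100 → (1.926,8.000)–(2.000,7.947)
cell (1,8): code 1100 → (1.279,9.000)–(1.926,8.000)
cell (1,9): code 1100 → (1.804,10.000)–(1.279,9.000)
cell (1,10): code 1000 → (2.000,10.175)–(1.804,10.000)
cell (2,7): code 0010 → (2.000,7.947)–(2.293,8.000)
cell (2,8): code 0111 → (2.293,8.000)–(3.000,8.212)
cell (2,10): code 1001 → (3.000,10.073)–(2.000,10.175)
cell (3,8): code 0010 → (3.000,8.212)–(3.525,9.000)
cell (3,9): code 0011 → (3.525,9.000)–(3.082,10.000)
cell (3,10): code 0001 → (3.082,10.000)–(3.000,10.073)
total: 10 segments, chained into 1 closed loop(s), length Σ = 6.866160

segments=10 loops=1 length=6.866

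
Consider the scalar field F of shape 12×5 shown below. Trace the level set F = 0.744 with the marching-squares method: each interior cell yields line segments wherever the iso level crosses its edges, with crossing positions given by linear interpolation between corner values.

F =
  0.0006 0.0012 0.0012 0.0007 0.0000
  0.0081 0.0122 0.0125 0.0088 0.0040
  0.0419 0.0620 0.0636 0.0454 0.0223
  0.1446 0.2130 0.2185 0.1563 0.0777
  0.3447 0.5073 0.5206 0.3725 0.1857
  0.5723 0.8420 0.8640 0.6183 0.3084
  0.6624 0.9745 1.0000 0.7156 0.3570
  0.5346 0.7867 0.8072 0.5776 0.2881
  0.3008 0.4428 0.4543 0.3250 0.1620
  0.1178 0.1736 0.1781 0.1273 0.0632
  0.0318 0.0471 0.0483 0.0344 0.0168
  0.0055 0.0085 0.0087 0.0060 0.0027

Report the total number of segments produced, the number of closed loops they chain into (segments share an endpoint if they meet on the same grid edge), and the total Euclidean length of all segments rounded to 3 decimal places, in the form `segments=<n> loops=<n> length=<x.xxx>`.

cell (4,0): code 0100 → (4.707,1.000)–(5.000,0.637)
cell (4,1): code 1100 → (4.651,2.000)–(4.707,1.000)
cell (4,2): code 1000 → (5.000,2.488)–(4.651,2.000)
cell (5,0): code 0110 → (5.000,0.637)–(6.000,0.261)
cell (5,2): code 1001 → (6.000,2.900)–(5.000,2.488)
cell (6,0): code 0110 → (6.000,0.261)–(7.000,0.831)
cell (6,2): code 1001 → (7.000,2.275)–(6.000,2.900)
cell (7,0): code 0010 → (7.000,0.831)–(7.124,1.000)
cell (7,1): code 0011 → (7.124,1.000)–(7.179,2.000)
cell (7,2): code 0001 → (7.179,2.000)–(7.000,2.275)
total: 10 segments, chained into 1 closed loop(s), length Σ = 8.088036

segments=10 loops=1 length=8.088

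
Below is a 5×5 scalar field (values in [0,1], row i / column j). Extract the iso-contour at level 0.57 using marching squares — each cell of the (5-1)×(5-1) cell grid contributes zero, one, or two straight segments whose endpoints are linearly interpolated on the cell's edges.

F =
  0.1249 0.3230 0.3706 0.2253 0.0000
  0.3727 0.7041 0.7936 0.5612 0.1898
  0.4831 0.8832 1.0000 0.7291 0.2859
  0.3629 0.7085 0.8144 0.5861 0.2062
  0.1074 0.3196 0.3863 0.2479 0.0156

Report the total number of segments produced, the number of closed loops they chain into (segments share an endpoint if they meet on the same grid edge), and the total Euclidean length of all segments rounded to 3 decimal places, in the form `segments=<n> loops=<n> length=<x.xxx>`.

segments=12 loops=1 length=9.667

cell (0,0): code 0100 → (0.648,1.000)–(1.000,0.595)
cell (0,1): code 1100 → (0.471,2.000)–(0.648,1.000)
cell (0,2): code 1000 → (1.000,2.962)–(0.471,2.000)
cell (1,0): code 0110 → (1.000,0.595)–(2.000,0.217)
cell (1,2): code 1101 → (1.052,3.000)–(1.000,2.962)
cell (1,3): code 1000 → (2.000,3.359)–(1.052,3.000)
cell (2,0): code 0110 → (2.000,0.217)–(3.000,0.599)
cell (2,3): code 1001 → (3.000,3.042)–(2.000,3.359)
cell (3,0): code 0010 → (3.000,0.599)–(3.356,1.000)
cell (3,1): code 0011 → (3.356,1.000)–(3.571,2.000)
cell (3,2): code 0011 → (3.571,2.000)–(3.048,3.000)
cell (3,3): code 0001 → (3.048,3.000)–(3.000,3.042)
total: 12 segments, chained into 1 closed loop(s), length Σ = 9.667325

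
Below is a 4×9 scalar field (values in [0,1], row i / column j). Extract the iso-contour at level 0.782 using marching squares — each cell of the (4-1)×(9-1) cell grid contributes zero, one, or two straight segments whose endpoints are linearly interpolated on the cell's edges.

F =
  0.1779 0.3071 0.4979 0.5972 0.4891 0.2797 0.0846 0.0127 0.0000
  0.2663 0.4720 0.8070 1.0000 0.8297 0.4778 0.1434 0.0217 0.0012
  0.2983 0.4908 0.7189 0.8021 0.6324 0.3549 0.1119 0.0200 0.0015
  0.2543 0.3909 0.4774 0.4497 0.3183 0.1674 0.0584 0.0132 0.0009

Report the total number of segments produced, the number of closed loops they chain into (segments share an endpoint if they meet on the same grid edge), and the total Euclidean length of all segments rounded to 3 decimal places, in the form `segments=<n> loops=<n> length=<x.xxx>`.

cell (0,1): code 0100 → (0.919,2.000)–(1.000,1.925)
cell (0,2): code 1100 → (0.459,3.000)–(0.919,2.000)
cell (0,3): code 1100 → (0.860,4.000)–(0.459,3.000)
cell (0,4): code 1000 → (1.000,4.136)–(0.860,4.000)
cell (1,1): code 0010 → (1.000,1.925)–(1.284,2.000)
cell (1,2): code 0111 → (1.284,2.000)–(2.000,2.758)
cell (1,3): code 1011 → (2.000,3.118)–(1.242,4.000)
cell (1,4): code 0001 → (1.242,4.000)–(1.000,4.136)
cell (2,2): code 0010 → (2.000,2.758)–(2.057,3.000)
cell (2,3): code 0001 → (2.057,3.000)–(2.000,3.118)
total: 10 segments, chained into 1 closed loop(s), length Σ = 5.639501

segments=10 loops=1 length=5.640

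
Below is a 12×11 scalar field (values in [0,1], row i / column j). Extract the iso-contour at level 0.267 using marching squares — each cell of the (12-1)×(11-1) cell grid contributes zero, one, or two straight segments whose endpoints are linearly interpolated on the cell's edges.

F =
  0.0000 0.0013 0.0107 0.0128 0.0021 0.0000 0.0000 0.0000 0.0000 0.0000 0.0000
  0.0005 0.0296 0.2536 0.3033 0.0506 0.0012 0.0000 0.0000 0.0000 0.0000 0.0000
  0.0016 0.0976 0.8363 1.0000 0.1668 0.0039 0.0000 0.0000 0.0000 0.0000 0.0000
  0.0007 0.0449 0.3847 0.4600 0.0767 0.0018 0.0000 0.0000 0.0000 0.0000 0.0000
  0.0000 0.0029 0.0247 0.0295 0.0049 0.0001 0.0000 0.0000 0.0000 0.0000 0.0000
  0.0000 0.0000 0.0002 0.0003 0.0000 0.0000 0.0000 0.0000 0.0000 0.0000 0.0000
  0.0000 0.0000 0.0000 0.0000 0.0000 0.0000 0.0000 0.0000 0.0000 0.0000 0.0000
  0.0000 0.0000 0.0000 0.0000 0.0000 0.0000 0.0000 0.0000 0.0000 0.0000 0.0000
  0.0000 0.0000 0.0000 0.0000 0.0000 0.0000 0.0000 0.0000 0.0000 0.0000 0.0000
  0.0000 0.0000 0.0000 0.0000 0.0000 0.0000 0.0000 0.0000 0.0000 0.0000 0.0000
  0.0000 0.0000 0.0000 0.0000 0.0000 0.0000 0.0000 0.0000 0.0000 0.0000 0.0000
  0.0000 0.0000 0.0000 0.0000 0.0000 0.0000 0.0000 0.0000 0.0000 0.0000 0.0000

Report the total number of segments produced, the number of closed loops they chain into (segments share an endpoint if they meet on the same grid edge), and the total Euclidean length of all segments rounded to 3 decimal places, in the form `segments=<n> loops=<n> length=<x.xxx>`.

segments=10 loops=1 length=8.001

cell (0,2): code 0100 → (0.875,3.000)–(1.000,2.270)
cell (0,3): code 1000 → (1.000,3.144)–(0.875,3.000)
cell (1,1): code 0100 → (1.023,2.000)–(2.000,1.229)
cell (1,2): code 1110 → (1.000,2.270)–(1.023,2.000)
cell (1,3): code 1001 → (2.000,3.880)–(1.000,3.144)
cell (2,1): code 0110 → (2.000,1.229)–(3.000,1.654)
cell (2,3): code 1001 → (3.000,3.504)–(2.000,3.880)
cell (3,1): code 0010 → (3.000,1.654)–(3.327,2.000)
cell (3,2): code 0011 → (3.327,2.000)–(3.448,3.000)
cell (3,3): code 0001 → (3.448,3.000)–(3.000,3.504)
total: 10 segments, chained into 1 closed loop(s), length Σ = 8.000620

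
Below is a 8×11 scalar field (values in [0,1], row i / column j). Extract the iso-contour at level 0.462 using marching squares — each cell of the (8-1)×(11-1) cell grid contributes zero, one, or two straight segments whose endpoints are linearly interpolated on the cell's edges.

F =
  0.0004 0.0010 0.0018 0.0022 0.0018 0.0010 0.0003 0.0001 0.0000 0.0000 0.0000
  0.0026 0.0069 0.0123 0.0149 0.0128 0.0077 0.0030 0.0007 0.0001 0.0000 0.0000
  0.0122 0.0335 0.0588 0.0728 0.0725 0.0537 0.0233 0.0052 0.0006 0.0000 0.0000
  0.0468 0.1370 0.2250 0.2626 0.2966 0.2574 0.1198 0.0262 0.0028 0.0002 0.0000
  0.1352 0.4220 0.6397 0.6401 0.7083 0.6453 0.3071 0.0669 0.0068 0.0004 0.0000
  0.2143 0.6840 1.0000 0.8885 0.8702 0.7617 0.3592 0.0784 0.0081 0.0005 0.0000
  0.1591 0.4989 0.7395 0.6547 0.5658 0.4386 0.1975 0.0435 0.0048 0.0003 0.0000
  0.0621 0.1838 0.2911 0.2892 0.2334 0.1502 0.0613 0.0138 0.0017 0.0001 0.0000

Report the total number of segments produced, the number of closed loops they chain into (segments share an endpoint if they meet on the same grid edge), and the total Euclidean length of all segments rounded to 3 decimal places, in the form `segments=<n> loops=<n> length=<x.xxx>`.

cell (3,1): code 0100 → (3.571,2.000)–(4.000,1.184)
cell (3,2): code 1100 → (3.528,3.000)–(3.571,2.000)
cell (3,3): code 1100 → (3.402,4.000)–(3.528,3.000)
cell (3,4): code 1100 → (3.527,5.000)–(3.402,4.000)
cell (3,5): code 1000 → (4.000,5.542)–(3.527,5.000)
cell (4,0): code 0100 → (4.153,1.000)–(5.000,0.527)
cell (4,1): code 1110 → (4.000,1.184)–(4.153,1.000)
cell (4,5): code 1001 → (5.000,5.745)–(4.000,5.542)
cell (5,0): code 0110 → (5.000,0.527)–(6.000,0.891)
cell (5,4): code 1011 → (6.000,4.816)–(5.928,5.000)
cell (5,5): code 0001 → (5.928,5.000)–(5.000,5.745)
cell (6,0): code 0010 → (6.000,0.891)–(6.117,1.000)
cell (6,1): code 0011 → (6.117,1.000)–(6.619,2.000)
cell (6,2): code 0011 → (6.619,2.000)–(6.527,3.000)
cell (6,3): code 0011 → (6.527,3.000)–(6.312,4.000)
cell (6,4): code 0001 → (6.312,4.000)–(6.000,4.816)
total: 16 segments, chained into 1 closed loop(s), length Σ = 13.517854

segments=16 loops=1 length=13.518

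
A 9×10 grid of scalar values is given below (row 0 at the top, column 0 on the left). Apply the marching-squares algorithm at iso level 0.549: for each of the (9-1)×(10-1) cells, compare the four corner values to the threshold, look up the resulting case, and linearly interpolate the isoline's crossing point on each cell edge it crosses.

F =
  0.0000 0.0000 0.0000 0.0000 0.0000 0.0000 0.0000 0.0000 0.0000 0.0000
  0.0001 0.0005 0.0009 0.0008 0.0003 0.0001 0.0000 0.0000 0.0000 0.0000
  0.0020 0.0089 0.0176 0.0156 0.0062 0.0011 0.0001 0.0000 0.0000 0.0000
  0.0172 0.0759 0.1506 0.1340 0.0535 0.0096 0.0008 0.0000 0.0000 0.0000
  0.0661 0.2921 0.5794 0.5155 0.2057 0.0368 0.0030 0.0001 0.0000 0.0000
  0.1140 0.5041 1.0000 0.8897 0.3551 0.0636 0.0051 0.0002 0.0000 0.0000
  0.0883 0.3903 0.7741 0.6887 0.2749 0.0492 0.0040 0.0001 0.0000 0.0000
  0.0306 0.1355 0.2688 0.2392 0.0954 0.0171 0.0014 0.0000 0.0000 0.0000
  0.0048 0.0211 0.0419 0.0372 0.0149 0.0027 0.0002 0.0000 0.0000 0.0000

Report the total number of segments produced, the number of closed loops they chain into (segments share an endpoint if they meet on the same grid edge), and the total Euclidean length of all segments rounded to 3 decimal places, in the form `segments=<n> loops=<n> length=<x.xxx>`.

segments=10 loops=1 length=7.834

cell (3,1): code 0100 → (3.929,2.000)–(4.000,1.894)
cell (3,2): code 1000 → (4.000,2.476)–(3.929,2.000)
cell (4,1): code 0110 → (4.000,1.894)–(5.000,1.091)
cell (4,2): code 1101 → (4.090,3.000)–(4.000,2.476)
cell (4,3): code 1000 → (5.000,3.637)–(4.090,3.000)
cell (5,1): code 0110 → (5.000,1.091)–(6.000,1.413)
cell (5,3): code 1001 → (6.000,3.338)–(5.000,3.637)
cell (6,1): code 0010 → (6.000,1.413)–(6.445,2.000)
cell (6,2): code 0011 → (6.445,2.000)–(6.311,3.000)
cell (6,3): code 0001 → (6.311,3.000)–(6.000,3.338)
total: 10 segments, chained into 1 closed loop(s), length Σ = 7.833680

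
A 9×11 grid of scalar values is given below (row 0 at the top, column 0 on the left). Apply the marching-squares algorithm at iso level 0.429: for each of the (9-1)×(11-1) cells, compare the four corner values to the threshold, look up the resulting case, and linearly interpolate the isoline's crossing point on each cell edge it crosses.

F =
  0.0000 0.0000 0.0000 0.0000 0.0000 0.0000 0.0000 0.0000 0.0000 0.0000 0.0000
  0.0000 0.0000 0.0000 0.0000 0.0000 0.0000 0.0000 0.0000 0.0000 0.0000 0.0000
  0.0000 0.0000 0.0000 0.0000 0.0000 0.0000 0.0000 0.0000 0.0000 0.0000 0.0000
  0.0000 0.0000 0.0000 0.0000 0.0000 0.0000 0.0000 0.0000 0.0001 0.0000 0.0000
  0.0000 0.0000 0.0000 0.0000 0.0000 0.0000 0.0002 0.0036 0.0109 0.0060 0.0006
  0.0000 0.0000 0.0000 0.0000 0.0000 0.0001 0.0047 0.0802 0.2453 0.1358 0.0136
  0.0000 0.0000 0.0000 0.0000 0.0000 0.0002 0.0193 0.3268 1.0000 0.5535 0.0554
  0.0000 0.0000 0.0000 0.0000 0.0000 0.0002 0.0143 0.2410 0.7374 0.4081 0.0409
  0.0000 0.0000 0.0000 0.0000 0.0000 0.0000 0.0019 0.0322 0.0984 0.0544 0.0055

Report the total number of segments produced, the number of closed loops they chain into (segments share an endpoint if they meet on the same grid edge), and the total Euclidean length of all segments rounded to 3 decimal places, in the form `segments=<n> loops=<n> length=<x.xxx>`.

cell (5,7): code 0100 → (5.243,8.000)–(6.000,7.152)
cell (5,8): code 1100 → (5.702,9.000)–(5.243,8.000)
cell (5,9): code 1000 → (6.000,9.250)–(5.702,9.000)
cell (6,7): code 0110 → (6.000,7.152)–(7.000,7.379)
cell (6,8): code 1011 → (7.000,8.937)–(6.856,9.000)
cell (6,9): code 0001 → (6.856,9.000)–(6.000,9.250)
cell (7,7): code 0010 → (7.000,7.379)–(7.483,8.000)
cell (7,8): code 0001 → (7.483,8.000)–(7.000,8.937)
total: 8 segments, chained into 1 closed loop(s), length Σ = 6.540535

segments=8 loops=1 length=6.541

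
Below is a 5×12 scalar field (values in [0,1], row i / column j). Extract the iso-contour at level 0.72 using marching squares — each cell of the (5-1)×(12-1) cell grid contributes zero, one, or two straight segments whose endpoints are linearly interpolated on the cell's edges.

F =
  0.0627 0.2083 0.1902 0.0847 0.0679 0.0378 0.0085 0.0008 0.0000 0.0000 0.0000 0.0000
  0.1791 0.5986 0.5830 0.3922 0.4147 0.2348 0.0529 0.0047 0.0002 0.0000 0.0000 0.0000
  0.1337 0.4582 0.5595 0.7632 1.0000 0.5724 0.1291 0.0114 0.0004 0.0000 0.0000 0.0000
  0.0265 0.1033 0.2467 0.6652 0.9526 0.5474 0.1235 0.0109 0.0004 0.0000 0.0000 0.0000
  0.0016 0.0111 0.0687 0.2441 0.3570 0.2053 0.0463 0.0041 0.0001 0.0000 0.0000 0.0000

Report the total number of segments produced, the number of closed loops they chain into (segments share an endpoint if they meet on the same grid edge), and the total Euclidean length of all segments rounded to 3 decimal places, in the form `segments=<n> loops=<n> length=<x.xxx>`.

segments=8 loops=1 length=5.793

cell (1,2): code 0100 → (1.884,3.000)–(2.000,2.788)
cell (1,3): code 1100 → (1.522,4.000)–(1.884,3.000)
cell (1,4): code 1000 → (2.000,4.655)–(1.522,4.000)
cell (2,2): code 0010 → (2.000,2.788)–(2.441,3.000)
cell (2,3): code 0111 → (2.441,3.000)–(3.000,3.191)
cell (2,4): code 1001 → (3.000,4.574)–(2.000,4.655)
cell (3,3): code 0010 → (3.000,3.191)–(3.391,4.000)
cell (3,4): code 0001 → (3.391,4.000)–(3.000,4.574)
total: 8 segments, chained into 1 closed loop(s), length Σ = 5.792520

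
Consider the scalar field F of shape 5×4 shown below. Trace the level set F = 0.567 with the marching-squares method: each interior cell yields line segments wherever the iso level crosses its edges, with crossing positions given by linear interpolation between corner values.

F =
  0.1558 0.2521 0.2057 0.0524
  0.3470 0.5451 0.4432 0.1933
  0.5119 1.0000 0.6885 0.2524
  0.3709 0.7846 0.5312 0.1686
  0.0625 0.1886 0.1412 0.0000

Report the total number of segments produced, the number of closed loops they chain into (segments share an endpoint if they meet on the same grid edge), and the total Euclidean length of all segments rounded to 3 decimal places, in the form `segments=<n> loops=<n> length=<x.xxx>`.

segments=8 loops=1 length=6.694

cell (1,0): code 0100 → (1.048,1.000)–(2.000,0.113)
cell (1,1): code 1100 → (1.505,2.000)–(1.048,1.000)
cell (1,2): code 1000 → (2.000,2.279)–(1.505,2.000)
cell (2,0): code 0110 → (2.000,0.113)–(3.000,0.474)
cell (2,1): code 1011 → (3.000,1.859)–(2.772,2.000)
cell (2,2): code 0001 → (2.772,2.000)–(2.000,2.279)
cell (3,0): code 0010 → (3.000,0.474)–(3.365,1.000)
cell (3,1): code 0001 → (3.365,1.000)–(3.000,1.859)
total: 8 segments, chained into 1 closed loop(s), length Σ = 6.694331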